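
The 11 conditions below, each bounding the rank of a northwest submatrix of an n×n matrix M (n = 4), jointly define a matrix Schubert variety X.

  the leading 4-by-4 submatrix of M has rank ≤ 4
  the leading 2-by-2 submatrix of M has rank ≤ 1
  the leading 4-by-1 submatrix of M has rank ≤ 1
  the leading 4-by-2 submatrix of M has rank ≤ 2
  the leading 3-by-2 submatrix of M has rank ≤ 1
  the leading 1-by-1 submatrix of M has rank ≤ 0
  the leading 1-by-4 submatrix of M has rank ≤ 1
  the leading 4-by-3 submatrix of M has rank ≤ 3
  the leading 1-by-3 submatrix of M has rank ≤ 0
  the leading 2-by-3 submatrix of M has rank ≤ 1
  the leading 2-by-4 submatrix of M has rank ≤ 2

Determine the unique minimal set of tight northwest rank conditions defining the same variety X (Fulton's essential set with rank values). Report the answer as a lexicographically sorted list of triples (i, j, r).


Reconstructing r_w from the 11 given conditions:

  i=1: 0  0  0  1
  i=2: 1  1  1  2
  i=3: 1  1  2  3
  i=4: 1  2  3  4

second differences of R give the permutation w = (4, 1, 3, 2).

|D(w)|=4, |Ess(w)|=2:

[(1, 3, 0), (3, 2, 1)]


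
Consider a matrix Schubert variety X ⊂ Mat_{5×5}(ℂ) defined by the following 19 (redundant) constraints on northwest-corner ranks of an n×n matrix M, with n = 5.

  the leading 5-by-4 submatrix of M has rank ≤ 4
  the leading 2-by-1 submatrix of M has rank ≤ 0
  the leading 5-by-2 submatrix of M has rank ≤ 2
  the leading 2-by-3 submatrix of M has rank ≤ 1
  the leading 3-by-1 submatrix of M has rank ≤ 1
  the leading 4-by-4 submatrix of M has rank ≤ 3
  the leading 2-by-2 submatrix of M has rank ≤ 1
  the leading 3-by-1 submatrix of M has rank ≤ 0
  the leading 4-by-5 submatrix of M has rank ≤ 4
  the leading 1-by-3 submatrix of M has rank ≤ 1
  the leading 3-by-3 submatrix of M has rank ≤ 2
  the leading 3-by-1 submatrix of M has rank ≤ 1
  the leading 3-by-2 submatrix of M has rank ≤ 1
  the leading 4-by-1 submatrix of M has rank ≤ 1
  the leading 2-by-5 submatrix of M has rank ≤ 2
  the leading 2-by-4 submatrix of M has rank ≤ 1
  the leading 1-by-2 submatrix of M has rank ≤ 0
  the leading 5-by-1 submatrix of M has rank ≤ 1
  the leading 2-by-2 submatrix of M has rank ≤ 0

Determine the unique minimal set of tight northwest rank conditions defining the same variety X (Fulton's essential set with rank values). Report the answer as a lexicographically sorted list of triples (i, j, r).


Propagating the 19 rank bounds to every northwest block:

  0, 0, 1, 1, 1
  0, 0, 1, 1, 2
  0, 1, 2, 2, 3
  1, 2, 3, 3, 4
  1, 2, 3, 4, 5

reading off 1-entries of Δ²R: w = (3, 5, 2, 1, 4).

Rothe diagram D(w) (6 cells), 3 SE-corners (essential conditions):

[(2, 2, 0), (2, 4, 1), (3, 1, 0)]


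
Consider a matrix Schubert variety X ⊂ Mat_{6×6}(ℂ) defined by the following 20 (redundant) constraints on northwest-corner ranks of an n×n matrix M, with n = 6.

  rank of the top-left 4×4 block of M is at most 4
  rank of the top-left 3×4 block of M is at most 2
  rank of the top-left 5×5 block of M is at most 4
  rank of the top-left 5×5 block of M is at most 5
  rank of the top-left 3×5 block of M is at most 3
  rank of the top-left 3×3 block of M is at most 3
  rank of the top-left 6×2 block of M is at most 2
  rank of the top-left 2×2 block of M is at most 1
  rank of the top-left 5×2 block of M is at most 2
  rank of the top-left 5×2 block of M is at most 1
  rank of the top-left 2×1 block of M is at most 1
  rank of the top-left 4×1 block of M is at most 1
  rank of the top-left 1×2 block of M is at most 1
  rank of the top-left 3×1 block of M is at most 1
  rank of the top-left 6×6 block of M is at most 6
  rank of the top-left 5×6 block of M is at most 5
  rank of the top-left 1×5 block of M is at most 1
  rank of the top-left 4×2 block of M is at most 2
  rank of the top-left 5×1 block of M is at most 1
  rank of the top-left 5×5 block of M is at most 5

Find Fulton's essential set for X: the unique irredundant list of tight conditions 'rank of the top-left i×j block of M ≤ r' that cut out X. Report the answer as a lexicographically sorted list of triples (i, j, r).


Reconstructing r_w from the 20 given conditions:

  i=1: 1 1 1 1 1 1
  i=2: 1 1 2 2 2 2
  i=3: 1 1 2 2 3 3
  i=4: 1 1 2 3 4 4
  i=5: 1 1 2 3 4 5
  i=6: 1 2 3 4 5 6

giving w = (1, 3, 5, 4, 6, 2) via Δ²R.

|D(w)|=5, |Ess(w)|=2:

[(3, 4, 2), (5, 2, 1)]


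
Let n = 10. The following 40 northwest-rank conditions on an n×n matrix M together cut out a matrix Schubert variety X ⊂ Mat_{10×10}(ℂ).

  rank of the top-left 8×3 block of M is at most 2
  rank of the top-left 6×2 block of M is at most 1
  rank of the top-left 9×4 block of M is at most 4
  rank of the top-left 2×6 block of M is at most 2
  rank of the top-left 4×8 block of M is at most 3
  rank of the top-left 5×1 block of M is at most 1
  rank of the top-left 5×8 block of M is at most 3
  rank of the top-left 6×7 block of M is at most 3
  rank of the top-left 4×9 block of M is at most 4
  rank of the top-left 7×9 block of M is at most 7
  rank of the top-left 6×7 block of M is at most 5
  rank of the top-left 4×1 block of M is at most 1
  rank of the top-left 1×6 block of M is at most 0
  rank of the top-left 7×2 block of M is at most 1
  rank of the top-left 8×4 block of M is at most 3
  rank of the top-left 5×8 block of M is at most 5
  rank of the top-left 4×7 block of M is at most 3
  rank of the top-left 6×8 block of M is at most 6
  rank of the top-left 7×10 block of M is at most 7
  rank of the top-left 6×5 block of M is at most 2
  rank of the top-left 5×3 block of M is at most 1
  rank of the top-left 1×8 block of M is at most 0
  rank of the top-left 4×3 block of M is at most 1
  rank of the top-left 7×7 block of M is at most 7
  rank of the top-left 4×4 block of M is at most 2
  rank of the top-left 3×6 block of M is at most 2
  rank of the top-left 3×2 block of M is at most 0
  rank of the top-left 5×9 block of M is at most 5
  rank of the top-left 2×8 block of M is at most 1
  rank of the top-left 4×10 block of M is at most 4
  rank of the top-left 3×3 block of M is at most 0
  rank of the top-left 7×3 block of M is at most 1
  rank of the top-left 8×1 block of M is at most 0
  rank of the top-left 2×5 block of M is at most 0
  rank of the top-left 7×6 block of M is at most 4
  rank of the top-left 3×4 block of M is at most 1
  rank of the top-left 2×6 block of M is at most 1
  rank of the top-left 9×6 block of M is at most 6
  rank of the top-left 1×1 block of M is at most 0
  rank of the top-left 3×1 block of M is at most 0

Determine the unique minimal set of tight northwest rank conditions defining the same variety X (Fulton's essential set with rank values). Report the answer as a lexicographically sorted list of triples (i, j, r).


The tightest implied rank at each (i,j), from the 40 conditions:

  row 1: 0 0 0 0 0 0 0 0 1 1
  row 2: 0 0 0 0 0 1 1 1 2 2
  row 3: 0 0 0 1 1 2 2 2 3 3
  row 4: 0 1 1 2 2 3 3 3 4 4
  row 5: 0 1 1 2 2 3 3 3 4 5
  row 6: 0 1 1 2 2 3 3 4 5 6
  row 7: 0 1 1 2 3 4 4 5 6 7
  row 8: 0 1 2 3 4 5 5 6 7 8
  row 9: 1 2 3 4 5 6 6 7 8 9
  row 10: 1 2 3 4 5 6 7 8 9 10

giving w = (9, 6, 4, 2, 10, 8, 5, 3, 1, 7) via Δ²R.

|D(w)|=29, |Ess(w)|=8:

[(1, 8, 0), (2, 5, 0), (3, 3, 0), (5, 8, 3), (6, 5, 2), (6, 7, 3), (7, 3, 1), (8, 1, 0)]


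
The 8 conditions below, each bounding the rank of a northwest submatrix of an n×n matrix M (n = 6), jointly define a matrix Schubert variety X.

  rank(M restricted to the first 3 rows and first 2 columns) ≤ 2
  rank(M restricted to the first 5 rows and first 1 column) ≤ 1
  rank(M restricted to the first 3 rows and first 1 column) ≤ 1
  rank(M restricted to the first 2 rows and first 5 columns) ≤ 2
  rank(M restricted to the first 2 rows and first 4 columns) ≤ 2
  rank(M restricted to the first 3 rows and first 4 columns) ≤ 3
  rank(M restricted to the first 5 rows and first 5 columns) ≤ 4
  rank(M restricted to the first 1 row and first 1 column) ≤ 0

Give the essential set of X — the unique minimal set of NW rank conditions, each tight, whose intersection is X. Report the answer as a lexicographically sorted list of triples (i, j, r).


Rank table r_w(6×6) implied by the 8 constraints:

  0  1  1  1  1  1
  1  2  2  2  2  2
  1  2  3  3  3  3
  1  2  3  4  4  4
  1  2  3  4  4  5
  1  2  3  4  5  6

giving w = (2, 1, 3, 4, 6, 5) via Δ²R.

ℓ(w)=2; the 2 essential cells (i,j,r):

[(1, 1, 0), (5, 5, 4)]


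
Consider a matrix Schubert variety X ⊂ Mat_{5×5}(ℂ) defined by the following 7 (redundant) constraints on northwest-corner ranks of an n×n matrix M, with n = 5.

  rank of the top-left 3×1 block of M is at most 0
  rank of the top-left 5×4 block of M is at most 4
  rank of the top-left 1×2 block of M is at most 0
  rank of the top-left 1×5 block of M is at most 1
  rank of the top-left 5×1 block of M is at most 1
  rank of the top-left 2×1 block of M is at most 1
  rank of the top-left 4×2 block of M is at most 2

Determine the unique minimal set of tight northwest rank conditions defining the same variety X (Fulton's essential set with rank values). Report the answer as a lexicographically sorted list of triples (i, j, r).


Recovering R(i,j) via the rank-extension bound from the 7 conditions:

  0  0  1  1  1
  0  1  2  2  2
  0  1  2  3  3
  1  2  3  4  4
  1  2  3  4  5

so w = (3, 2, 4, 1, 5).

D(w) has 4 cells with 2 SE-corners; essential set:

[(1, 2, 0), (3, 1, 0)]


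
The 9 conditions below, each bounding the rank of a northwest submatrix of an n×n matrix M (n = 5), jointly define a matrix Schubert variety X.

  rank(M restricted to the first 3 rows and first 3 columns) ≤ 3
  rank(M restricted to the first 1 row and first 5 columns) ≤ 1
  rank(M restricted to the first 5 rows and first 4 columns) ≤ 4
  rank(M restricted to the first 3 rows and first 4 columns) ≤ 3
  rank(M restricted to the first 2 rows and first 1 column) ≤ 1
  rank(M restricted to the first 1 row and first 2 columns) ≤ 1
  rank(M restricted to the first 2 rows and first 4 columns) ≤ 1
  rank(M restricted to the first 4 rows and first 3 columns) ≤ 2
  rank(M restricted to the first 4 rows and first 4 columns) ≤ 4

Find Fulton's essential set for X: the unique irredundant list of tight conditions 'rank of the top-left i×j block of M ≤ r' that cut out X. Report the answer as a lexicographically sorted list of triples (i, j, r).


Recovering R(i,j) via the rank-extension bound from the 9 conditions:

  R[1]: 1, 1, 1, 1, 1
  R[2]: 1, 1, 1, 1, 2
  R[3]: 1, 2, 2, 2, 3
  R[4]: 1, 2, 2, 3, 4
  R[5]: 1, 2, 3, 4, 5

so w = (1, 5, 2, 4, 3).

Rothe diagram D(w) (4 cells), 2 SE-corners (essential conditions):

[(2, 4, 1), (4, 3, 2)]


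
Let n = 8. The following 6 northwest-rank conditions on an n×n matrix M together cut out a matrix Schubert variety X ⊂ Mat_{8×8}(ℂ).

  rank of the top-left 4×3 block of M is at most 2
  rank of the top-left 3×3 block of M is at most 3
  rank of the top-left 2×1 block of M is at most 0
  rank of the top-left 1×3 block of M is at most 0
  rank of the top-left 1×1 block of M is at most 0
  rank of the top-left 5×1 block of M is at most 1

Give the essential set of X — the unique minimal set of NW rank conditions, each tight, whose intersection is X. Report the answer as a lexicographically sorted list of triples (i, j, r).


Rank table r_w(8×8) implied by the 6 constraints:

  R[1]: 0, 0, 0, 1, 1, 1, 1, 1
  R[2]: 0, 1, 1, 2, 2, 2, 2, 2
  R[3]: 1, 2, 2, 3, 3, 3, 3, 3
  R[4]: 1, 2, 2, 3, 4, 4, 4, 4
  R[5]: 1, 2, 3, 4, 5, 5, 5, 5
  R[6]: 1, 2, 3, 4, 5, 6, 6, 6
  R[7]: 1, 2, 3, 4, 5, 6, 7, 7
  R[8]: 1, 2, 3, 4, 5, 6, 7, 8

so w = (4, 2, 1, 5, 3, 6, 7, 8).

Rothe diagram D(w) (5 cells), 3 SE-corners (essential conditions):

[(1, 3, 0), (2, 1, 0), (4, 3, 2)]


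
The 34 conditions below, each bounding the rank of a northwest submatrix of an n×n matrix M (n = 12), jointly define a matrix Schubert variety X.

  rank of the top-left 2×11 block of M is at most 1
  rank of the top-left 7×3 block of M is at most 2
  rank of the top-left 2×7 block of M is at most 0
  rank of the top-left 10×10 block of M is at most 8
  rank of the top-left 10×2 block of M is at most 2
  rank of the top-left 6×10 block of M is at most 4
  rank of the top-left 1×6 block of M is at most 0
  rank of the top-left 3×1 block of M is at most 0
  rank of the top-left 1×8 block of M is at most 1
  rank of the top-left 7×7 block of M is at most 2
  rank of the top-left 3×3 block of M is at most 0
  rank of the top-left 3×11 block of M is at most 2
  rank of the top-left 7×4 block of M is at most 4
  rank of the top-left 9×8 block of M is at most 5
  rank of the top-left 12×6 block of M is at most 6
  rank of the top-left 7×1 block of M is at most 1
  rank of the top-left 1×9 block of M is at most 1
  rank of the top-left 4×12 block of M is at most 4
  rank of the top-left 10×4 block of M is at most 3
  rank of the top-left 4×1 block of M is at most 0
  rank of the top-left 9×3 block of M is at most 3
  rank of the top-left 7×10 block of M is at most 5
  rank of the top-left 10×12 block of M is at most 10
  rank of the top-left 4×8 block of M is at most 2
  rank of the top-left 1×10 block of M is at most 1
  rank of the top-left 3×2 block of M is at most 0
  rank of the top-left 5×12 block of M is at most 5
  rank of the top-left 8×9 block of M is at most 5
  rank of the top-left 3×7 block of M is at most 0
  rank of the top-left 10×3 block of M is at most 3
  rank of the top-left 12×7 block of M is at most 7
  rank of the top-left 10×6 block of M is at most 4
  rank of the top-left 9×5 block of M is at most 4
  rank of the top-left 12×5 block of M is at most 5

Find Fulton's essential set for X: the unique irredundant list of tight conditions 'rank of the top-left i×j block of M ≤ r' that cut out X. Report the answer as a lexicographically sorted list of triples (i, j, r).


Recovering R(i,j) via the rank-extension bound from the 34 conditions:

  R[1]: 0 | 0 | 0 | 0 | 0 | 0 | 0 | 1 | 1 | 1 | 1 | 1
  R[2]: 0 | 0 | 0 | 0 | 0 | 0 | 0 | 1 | 1 | 1 | 1 | 2
  R[3]: 0 | 0 | 0 | 0 | 0 | 0 | 0 | 1 | 2 | 2 | 2 | 3
  R[4]: 0 | 1 | 1 | 1 | 1 | 1 | 1 | 2 | 3 | 3 | 3 | 4
  R[5]: 1 | 2 | 2 | 2 | 2 | 2 | 2 | 3 | 4 | 4 | 4 | 5
  R[6]: 1 | 2 | 2 | 2 | 2 | 2 | 2 | 3 | 4 | 4 | 5 | 6
  R[7]: 1 | 2 | 2 | 2 | 2 | 2 | 2 | 3 | 4 | 5 | 6 | 7
  R[8]: 1 | 2 | 3 | 3 | 3 | 3 | 3 | 4 | 5 | 6 | 7 | 8
  R[9]: 1 | 2 | 3 | 3 | 4 | 4 | 4 | 5 | 6 | 7 | 8 | 9
  R[10]: 1 | 2 | 3 | 3 | 4 | 4 | 5 | 6 | 7 | 8 | 9 | 10
  R[11]: 1 | 2 | 3 | 4 | 5 | 5 | 6 | 7 | 8 | 9 | 10 | 11
  R[12]: 1 | 2 | 3 | 4 | 5 | 6 | 7 | 8 | 9 | 10 | 11 | 12

giving w = (8, 12, 9, 2, 1, 11, 10, 3, 5, 7, 4, 6) via Δ²R.

Fulton essential set (7 of the 39 Rothe cells):

[(2, 11, 1), (3, 7, 0), (4, 1, 0), (6, 10, 4), (7, 7, 2), (10, 4, 3), (10, 6, 4)]


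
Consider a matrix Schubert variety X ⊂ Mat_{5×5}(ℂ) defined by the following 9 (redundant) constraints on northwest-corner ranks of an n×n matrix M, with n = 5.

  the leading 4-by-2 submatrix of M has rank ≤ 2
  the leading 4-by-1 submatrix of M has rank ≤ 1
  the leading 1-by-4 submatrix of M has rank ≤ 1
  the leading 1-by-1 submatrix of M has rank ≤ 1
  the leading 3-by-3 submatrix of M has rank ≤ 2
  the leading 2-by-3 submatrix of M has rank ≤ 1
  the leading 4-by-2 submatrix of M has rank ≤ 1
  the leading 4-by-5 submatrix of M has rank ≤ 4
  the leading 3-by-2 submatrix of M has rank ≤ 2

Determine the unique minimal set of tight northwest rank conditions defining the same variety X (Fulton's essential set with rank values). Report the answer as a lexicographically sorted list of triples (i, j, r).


Rank table r_w(5×5) implied by the 9 constraints:

  row 1: 1  1  1  1  1
  row 2: 1  1  1  2  2
  row 3: 1  1  2  3  3
  row 4: 1  1  2  3  4
  row 5: 1  2  3  4  5

hence w(1..5) = (1, 4, 3, 5, 2).

ℓ(w)=4; the 2 essential cells (i,j,r):

[(2, 3, 1), (4, 2, 1)]


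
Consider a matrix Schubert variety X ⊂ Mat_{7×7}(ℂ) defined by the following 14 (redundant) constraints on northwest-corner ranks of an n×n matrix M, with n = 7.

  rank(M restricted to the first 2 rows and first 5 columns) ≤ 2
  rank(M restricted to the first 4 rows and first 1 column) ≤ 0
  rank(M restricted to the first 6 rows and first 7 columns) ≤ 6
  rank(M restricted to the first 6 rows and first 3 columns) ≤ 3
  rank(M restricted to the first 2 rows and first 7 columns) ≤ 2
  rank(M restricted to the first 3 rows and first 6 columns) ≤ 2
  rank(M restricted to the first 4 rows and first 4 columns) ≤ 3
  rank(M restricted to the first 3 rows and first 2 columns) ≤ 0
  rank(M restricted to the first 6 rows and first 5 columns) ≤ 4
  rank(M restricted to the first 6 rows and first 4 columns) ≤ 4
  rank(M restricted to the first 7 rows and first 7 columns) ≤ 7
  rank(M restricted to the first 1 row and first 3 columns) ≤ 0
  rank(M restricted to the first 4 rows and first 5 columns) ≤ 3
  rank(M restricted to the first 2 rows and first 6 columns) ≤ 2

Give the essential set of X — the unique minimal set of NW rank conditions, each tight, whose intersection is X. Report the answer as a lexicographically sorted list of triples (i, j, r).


Rank table r_w(7×7) implied by the 14 constraints:

  row 1: 0  0  0  1  1  1  1
  row 2: 0  0  1  2  2  2  2
  row 3: 0  0  1  2  2  2  3
  row 4: 0  1  2  3  3  3  4
  row 5: 1  2  3  4  4  4  5
  row 6: 1  2  3  4  4  5  6
  row 7: 1  2  3  4  5  6  7

the unique w with this rank table is (4, 3, 7, 2, 1, 6, 5).

Fulton essential set (5 of the 11 Rothe cells):

[(1, 3, 0), (3, 2, 0), (3, 6, 2), (4, 1, 0), (6, 5, 4)]


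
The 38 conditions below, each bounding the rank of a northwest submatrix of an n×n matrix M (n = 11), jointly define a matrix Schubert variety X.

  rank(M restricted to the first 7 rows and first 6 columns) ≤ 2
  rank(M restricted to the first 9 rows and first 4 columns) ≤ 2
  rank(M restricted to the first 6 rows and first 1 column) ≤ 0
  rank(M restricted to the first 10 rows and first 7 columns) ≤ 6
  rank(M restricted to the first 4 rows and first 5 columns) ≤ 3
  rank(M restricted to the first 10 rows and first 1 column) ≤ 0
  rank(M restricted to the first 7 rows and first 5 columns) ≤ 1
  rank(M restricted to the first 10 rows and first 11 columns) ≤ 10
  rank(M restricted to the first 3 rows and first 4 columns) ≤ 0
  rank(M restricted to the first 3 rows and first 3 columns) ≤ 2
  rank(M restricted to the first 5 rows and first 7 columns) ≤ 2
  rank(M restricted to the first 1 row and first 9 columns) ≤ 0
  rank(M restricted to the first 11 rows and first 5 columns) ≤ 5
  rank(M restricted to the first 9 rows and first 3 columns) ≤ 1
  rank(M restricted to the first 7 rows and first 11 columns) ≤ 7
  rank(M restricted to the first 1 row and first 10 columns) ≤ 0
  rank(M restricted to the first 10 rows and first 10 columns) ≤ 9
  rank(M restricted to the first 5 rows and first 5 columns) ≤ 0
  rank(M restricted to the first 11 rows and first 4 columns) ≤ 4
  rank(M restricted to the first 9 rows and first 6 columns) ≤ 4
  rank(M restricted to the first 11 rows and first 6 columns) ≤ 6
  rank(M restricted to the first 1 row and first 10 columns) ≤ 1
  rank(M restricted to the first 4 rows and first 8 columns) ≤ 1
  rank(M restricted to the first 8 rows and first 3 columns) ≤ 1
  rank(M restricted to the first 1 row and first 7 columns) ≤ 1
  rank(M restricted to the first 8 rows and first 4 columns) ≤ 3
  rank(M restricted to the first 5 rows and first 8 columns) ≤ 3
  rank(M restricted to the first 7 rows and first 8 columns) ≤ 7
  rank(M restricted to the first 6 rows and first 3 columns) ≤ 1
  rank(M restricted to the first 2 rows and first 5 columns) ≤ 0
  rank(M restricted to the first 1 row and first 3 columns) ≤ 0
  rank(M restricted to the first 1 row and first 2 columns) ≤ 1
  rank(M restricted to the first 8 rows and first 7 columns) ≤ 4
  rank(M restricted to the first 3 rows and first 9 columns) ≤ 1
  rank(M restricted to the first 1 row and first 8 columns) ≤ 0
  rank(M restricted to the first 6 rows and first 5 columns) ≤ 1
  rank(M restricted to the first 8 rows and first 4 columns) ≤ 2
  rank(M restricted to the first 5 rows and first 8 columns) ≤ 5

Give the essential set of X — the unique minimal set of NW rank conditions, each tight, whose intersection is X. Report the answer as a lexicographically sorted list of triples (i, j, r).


The tightest implied rank at each (i,j), from the 38 conditions:

  0  0  0  0  0  0  0  0  0  0  1
  0  0  0  0  0  1  1  1  1  1  2
  0  0  0  0  0  1  1  1  1  2  3
  0  0  0  0  0  1  1  1  2  3  4
  0  0  0  0  0  1  2  2  3  4  5
  0  1  1  1  1  2  3  3  4  5  6
  0  1  1  1  1  2  3  4  5  6  7
  0  1  1  2  2  3  4  5  6  7  8
  0  1  1  2  3  4  5  6  7  8  9
  0  1  2  3  4  5  6  7  8  9  10
  1  2  3  4  5  6  7  8  9  10  11

reading off 1-entries of Δ²R: w = (11, 6, 10, 9, 7, 2, 8, 4, 5, 3, 1).

|D(w)|=45, |Ess(w)|=7:

[(1, 10, 0), (3, 9, 1), (4, 8, 1), (5, 5, 0), (7, 5, 1), (9, 3, 1), (10, 1, 0)]


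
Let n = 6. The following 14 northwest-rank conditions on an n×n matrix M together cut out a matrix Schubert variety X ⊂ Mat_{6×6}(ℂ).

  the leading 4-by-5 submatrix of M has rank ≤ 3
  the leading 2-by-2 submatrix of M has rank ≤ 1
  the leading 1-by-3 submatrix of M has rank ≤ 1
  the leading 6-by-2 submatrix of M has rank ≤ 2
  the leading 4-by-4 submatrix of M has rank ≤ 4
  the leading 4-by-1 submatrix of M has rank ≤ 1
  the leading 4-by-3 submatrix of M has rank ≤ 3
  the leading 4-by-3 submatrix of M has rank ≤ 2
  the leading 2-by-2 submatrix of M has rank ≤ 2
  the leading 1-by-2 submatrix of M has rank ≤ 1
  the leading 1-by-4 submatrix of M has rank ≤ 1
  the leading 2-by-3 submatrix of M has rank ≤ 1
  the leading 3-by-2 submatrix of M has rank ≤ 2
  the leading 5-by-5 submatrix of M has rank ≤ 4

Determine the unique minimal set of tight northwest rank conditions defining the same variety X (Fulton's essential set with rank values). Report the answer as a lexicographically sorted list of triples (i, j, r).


Reconstructing r_w from the 14 given conditions:

  1 | 1 | 1 | 1 | 1 | 1
  1 | 1 | 1 | 2 | 2 | 2
  1 | 2 | 2 | 3 | 3 | 3
  1 | 2 | 2 | 3 | 3 | 4
  1 | 2 | 3 | 4 | 4 | 5
  1 | 2 | 3 | 4 | 5 | 6

so w = (1, 4, 2, 6, 3, 5).

Fulton essential set (3 of the 4 Rothe cells):

[(2, 3, 1), (4, 3, 2), (4, 5, 3)]


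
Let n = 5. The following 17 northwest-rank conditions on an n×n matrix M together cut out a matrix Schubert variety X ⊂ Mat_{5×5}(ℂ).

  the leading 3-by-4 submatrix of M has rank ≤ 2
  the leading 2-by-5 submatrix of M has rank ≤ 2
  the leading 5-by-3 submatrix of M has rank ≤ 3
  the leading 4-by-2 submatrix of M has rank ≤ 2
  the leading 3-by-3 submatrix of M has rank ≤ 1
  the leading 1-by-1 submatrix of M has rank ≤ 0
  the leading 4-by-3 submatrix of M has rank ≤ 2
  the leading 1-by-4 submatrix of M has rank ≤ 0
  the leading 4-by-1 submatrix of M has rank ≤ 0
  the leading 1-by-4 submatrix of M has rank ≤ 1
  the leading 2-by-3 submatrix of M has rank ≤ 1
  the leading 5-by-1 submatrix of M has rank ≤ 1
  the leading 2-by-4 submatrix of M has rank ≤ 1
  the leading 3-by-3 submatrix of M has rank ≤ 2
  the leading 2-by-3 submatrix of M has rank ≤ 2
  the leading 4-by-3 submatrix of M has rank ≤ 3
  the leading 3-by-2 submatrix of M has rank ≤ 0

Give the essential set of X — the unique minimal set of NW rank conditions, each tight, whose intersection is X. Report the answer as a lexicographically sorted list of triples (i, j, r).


Propagating the 17 rank bounds to every northwest block:

  R[1]: 0 | 0 | 0 | 0 | 1
  R[2]: 0 | 0 | 1 | 1 | 2
  R[3]: 0 | 0 | 1 | 2 | 3
  R[4]: 0 | 1 | 2 | 3 | 4
  R[5]: 1 | 2 | 3 | 4 | 5

the unique w with this rank table is (5, 3, 4, 2, 1).

D(w) has 9 cells with 3 SE-corners; essential set:

[(1, 4, 0), (3, 2, 0), (4, 1, 0)]


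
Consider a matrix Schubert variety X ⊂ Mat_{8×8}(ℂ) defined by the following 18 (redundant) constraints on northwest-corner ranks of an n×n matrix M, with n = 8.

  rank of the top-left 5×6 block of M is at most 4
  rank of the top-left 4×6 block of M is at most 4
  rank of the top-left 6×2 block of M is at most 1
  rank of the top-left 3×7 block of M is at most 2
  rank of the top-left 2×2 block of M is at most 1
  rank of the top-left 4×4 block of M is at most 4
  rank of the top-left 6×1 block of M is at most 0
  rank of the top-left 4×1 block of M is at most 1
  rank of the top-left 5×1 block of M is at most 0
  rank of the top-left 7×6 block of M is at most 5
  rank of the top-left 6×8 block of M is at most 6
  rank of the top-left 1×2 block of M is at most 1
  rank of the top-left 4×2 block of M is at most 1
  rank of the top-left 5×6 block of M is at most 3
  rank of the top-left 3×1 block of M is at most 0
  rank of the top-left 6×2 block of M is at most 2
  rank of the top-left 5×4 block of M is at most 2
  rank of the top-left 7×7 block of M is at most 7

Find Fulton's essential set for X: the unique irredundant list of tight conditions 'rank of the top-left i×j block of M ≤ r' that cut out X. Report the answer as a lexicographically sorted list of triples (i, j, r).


Propagating the 18 rank bounds to every northwest block:

  row 1: 0, 1, 1, 1, 1, 1, 1, 1
  row 2: 0, 1, 2, 2, 2, 2, 2, 2
  row 3: 0, 1, 2, 2, 2, 2, 2, 3
  row 4: 0, 1, 2, 2, 3, 3, 3, 4
  row 5: 0, 1, 2, 2, 3, 3, 4, 5
  row 6: 0, 1, 2, 3, 4, 4, 5, 6
  row 7: 1, 2, 3, 4, 5, 5, 6, 7
  row 8: 1, 2, 3, 4, 5, 6, 7, 8

reading off 1-entries of Δ²R: w = (2, 3, 8, 5, 7, 4, 1, 6).

Fulton essential set (4 of the 13 Rothe cells):

[(3, 7, 2), (5, 4, 2), (5, 6, 3), (6, 1, 0)]


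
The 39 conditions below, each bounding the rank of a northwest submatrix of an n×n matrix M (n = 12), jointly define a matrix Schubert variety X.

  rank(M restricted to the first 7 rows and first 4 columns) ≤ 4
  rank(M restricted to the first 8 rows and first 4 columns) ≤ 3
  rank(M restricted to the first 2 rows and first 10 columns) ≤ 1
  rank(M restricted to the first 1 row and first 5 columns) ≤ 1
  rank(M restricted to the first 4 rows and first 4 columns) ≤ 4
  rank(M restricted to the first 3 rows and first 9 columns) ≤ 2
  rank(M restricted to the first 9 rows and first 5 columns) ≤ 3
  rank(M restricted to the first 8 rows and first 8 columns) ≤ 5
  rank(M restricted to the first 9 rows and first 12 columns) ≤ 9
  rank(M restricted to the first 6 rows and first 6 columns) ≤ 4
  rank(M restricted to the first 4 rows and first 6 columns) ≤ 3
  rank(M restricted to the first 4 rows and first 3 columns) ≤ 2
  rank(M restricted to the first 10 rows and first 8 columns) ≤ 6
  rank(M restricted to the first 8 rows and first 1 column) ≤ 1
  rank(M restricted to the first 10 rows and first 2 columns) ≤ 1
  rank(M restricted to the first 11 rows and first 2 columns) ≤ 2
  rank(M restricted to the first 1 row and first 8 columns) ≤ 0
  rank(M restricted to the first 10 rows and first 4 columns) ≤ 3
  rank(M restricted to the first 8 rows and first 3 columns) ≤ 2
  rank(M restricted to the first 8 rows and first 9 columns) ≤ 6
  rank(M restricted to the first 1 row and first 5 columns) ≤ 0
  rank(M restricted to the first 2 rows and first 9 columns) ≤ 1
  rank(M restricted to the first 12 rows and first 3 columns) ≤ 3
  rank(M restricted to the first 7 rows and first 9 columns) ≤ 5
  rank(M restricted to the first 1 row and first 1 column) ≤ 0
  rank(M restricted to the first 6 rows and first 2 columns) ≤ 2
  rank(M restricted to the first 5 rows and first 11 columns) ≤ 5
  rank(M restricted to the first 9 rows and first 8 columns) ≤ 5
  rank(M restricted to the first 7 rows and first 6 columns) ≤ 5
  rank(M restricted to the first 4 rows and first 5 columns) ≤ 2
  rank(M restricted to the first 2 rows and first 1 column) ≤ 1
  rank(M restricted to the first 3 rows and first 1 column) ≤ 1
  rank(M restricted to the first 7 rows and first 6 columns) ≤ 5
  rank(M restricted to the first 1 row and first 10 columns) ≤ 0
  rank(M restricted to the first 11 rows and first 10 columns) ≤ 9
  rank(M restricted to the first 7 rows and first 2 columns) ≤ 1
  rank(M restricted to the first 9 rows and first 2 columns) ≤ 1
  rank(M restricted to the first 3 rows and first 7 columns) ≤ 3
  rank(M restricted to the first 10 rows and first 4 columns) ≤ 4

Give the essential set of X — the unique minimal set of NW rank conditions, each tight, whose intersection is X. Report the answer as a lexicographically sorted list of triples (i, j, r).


Computing R[i][j] = min implied NW-rank bound (n=12, 39 conditions):

  row 1: 0  0  0  0  0  0  0  0  0  0  1  1
  row 2: 1  1  1  1  1  1  1  1  1  1  2  2
  row 3: 1  1  2  2  2  2  2  2  2  2  3  3
  row 4: 1  1  2  2  2  3  3  3  3  3  4  4
  row 5: 1  1  2  3  3  4  4  4  4  4  5  5
  row 6: 1  1  2  3  3  4  5  5  5  5  6  6
  row 7: 1  1  2  3  3  4  5  5  5  6  7  7
  row 8: 1  1  2  3  3  4  5  5  6  7  8  8
  row 9: 1  1  2  3  3  4  5  5  6  7  8  9
  row 10: 1  1  2  3  4  5  6  6  7  8  9  10
  row 11: 1  2  3  4  5  6  7  7  8  9  10  11
  row 12: 1  2  3  4  5  6  7  8  9  10  11  12

the unique w with this rank table is (11, 1, 3, 6, 4, 7, 10, 9, 12, 5, 2, 8).

Rothe diagram D(w) (28 cells), 6 SE-corners (essential conditions):

[(1, 10, 0), (4, 5, 2), (7, 9, 5), (9, 5, 3), (9, 8, 5), (10, 2, 1)]


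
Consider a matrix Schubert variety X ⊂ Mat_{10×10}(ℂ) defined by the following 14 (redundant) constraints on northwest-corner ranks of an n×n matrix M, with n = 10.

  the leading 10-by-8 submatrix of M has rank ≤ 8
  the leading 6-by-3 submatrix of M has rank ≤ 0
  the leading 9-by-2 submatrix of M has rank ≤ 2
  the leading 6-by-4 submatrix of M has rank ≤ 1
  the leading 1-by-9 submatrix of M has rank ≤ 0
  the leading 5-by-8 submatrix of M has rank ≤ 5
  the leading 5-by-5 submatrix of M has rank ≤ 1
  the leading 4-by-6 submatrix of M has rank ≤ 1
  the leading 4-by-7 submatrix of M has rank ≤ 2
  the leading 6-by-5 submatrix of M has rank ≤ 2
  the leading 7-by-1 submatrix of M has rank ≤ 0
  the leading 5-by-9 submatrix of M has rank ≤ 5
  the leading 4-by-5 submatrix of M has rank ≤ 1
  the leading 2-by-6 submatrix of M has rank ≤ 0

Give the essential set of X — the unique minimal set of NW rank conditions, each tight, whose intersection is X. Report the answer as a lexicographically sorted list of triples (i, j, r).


Recovering R(i,j) via the rank-extension bound from the 14 conditions:

  R[1]: 0, 0, 0, 0, 0, 0, 0, 0, 0, 1
  R[2]: 0, 0, 0, 0, 0, 0, 1, 1, 1, 2
  R[3]: 0, 0, 0, 1, 1, 1, 2, 2, 2, 3
  R[4]: 0, 0, 0, 1, 1, 1, 2, 3, 3, 4
  R[5]: 0, 0, 0, 1, 1, 2, 3, 4, 4, 5
  R[6]: 0, 0, 0, 1, 2, 3, 4, 5, 5, 6
  R[7]: 0, 1, 1, 2, 3, 4, 5, 6, 6, 7
  R[8]: 1, 2, 2, 3, 4, 5, 6, 7, 7, 8
  R[9]: 1, 2, 3, 4, 5, 6, 7, 8, 8, 9
  R[10]: 1, 2, 3, 4, 5, 6, 7, 8, 9, 10

second differences of R give the permutation w = (10, 7, 4, 8, 6, 5, 2, 1, 3, 9).

|D(w)|=31, |Ess(w)|=6:

[(1, 9, 0), (2, 6, 0), (4, 6, 1), (5, 5, 1), (6, 3, 0), (7, 1, 0)]


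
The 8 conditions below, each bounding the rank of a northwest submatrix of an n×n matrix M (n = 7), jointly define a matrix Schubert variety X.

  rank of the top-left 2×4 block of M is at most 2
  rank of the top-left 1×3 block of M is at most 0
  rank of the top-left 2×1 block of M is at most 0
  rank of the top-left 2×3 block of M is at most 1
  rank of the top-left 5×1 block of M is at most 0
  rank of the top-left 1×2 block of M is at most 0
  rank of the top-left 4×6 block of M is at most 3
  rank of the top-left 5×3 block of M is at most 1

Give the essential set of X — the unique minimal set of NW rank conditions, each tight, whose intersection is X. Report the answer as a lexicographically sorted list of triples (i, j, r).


Computing R[i][j] = min implied NW-rank bound (n=7, 8 conditions):

  i=1: 0 | 0 | 0 | 1 | 1 | 1 | 1
  i=2: 0 | 1 | 1 | 2 | 2 | 2 | 2
  i=3: 0 | 1 | 1 | 2 | 3 | 3 | 3
  i=4: 0 | 1 | 1 | 2 | 3 | 3 | 4
  i=5: 0 | 1 | 1 | 2 | 3 | 4 | 5
  i=6: 1 | 2 | 2 | 3 | 4 | 5 | 6
  i=7: 1 | 2 | 3 | 4 | 5 | 6 | 7

giving w = (4, 2, 5, 7, 6, 1, 3) via Δ²R.

Fulton essential set (4 of the 11 Rothe cells):

[(1, 3, 0), (4, 6, 3), (5, 1, 0), (5, 3, 1)]


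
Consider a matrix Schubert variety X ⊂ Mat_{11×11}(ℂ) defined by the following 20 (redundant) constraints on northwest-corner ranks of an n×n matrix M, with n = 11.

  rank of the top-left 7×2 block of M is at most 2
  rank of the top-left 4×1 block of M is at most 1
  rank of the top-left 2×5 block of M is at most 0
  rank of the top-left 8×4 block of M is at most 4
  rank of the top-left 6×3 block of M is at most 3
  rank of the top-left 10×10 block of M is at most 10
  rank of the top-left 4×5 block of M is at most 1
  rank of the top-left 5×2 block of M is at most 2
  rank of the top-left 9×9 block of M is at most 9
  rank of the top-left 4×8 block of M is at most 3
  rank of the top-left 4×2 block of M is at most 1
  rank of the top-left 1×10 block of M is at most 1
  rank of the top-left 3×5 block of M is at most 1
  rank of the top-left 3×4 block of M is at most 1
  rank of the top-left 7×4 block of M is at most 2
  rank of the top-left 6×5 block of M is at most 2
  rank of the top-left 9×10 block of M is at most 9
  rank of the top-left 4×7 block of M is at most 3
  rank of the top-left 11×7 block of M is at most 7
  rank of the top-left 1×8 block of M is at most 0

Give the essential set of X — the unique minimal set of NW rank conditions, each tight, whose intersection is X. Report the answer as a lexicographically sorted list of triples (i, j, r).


Propagating the 20 rank bounds to every northwest block:

  0 0 0 0 0 0 0 0 1 1 1
  0 0 0 0 0 1 1 1 2 2 2
  1 1 1 1 1 2 2 2 3 3 3
  1 1 1 1 1 2 3 3 4 4 4
  1 2 2 2 2 3 4 4 5 5 5
  1 2 2 2 2 3 4 5 6 6 6
  1 2 2 2 3 4 5 6 7 7 7
  1 2 3 3 4 5 6 7 8 8 8
  1 2 3 4 5 6 7 8 9 9 9
  1 2 3 4 5 6 7 8 9 10 10
  1 2 3 4 5 6 7 8 9 10 11

giving w = (9, 6, 1, 7, 2, 8, 5, 3, 4, 10, 11) via Δ²R.

Rothe diagram D(w) (22 cells), 5 SE-corners (essential conditions):

[(1, 8, 0), (2, 5, 0), (4, 5, 1), (6, 5, 2), (7, 4, 2)]


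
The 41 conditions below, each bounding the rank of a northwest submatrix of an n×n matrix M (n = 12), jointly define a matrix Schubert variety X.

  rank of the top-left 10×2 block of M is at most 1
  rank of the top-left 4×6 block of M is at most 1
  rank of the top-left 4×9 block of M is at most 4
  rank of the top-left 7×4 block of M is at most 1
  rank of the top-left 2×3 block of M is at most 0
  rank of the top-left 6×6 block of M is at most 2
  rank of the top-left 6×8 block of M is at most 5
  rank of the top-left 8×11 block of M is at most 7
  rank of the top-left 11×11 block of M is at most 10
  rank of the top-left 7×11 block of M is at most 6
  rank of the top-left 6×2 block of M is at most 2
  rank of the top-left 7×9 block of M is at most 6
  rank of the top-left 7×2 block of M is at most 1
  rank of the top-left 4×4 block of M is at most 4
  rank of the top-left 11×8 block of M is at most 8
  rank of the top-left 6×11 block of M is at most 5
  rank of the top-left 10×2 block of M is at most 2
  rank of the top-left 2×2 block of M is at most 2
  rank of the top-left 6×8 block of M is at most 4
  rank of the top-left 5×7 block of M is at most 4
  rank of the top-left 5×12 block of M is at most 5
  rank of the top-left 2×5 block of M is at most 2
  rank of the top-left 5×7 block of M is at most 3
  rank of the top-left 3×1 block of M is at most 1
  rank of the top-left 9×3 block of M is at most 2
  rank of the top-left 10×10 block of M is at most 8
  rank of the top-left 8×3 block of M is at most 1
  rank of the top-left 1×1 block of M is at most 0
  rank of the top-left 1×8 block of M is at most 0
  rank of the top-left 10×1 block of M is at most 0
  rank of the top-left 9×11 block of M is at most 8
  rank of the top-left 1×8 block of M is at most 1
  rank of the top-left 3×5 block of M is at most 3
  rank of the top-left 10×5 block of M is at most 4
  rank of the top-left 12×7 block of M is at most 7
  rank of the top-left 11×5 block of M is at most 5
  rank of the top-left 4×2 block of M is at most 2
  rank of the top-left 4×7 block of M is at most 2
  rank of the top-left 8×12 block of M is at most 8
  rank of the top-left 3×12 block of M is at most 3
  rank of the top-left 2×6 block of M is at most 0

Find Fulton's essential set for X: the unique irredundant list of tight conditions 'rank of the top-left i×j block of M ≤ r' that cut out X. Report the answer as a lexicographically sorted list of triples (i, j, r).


The tightest implied rank at each (i,j), from the 41 conditions:

  row 1: 0  0  0  0  0  0  0  0  1  1  1  1
  row 2: 0  0  0  0  0  0  1  1  2  2  2  2
  row 3: 0  1  1  1  1  1  2  2  3  3  3  3
  row 4: 0  1  1  1  1  1  2  3  4  4  4  4
  row 5: 0  1  1  1  2  2  3  4  5  5  5  5
  row 6: 0  1  1  1  2  2  3  4  5  5  5  6
  row 7: 0  1  1  1  2  3  4  5  6  6  6  7
  row 8: 0  1  1  2  3  4  5  6  7  7  7  8
  row 9: 0  1  2  3  4  5  6  7  8  8  8  9
  row 10: 0  1  2  3  4  5  6  7  8  8  9  10
  row 11: 1  2  3  4  5  6  7  8  9  9  10  11
  row 12: 1  2  3  4  5  6  7  8  9  10  11  12

giving w = (9, 7, 2, 8, 5, 12, 6, 4, 3, 11, 1, 10) via Δ²R.

D(w) has 37 cells with 9 SE-corners; essential set:

[(1, 8, 0), (2, 6, 0), (4, 6, 1), (6, 6, 2), (6, 11, 5), (7, 4, 1), (8, 3, 1), (10, 1, 0), (10, 10, 8)]


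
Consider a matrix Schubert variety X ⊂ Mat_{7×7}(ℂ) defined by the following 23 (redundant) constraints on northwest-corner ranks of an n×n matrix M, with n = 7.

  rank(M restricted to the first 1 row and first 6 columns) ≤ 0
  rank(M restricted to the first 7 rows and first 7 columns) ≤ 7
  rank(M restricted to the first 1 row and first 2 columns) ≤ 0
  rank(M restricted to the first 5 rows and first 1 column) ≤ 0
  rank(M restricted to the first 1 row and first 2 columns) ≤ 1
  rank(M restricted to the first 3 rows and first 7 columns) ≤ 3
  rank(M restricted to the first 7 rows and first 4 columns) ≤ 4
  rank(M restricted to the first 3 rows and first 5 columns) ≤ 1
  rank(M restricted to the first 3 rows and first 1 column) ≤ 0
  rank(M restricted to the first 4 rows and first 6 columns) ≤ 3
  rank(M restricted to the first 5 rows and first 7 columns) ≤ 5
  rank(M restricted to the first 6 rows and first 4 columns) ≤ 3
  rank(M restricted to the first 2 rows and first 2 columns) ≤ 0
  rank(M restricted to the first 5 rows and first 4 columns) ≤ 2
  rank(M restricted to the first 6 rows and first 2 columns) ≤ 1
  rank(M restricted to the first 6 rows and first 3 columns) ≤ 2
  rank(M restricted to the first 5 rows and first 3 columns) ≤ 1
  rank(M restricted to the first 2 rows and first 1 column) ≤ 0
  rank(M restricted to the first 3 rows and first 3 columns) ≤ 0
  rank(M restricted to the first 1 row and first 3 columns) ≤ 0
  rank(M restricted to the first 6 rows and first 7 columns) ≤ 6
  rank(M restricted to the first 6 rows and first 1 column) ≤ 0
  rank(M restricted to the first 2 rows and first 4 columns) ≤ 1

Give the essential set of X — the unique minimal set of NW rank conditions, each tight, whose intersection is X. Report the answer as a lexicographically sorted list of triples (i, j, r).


Reconstructing r_w from the 23 given conditions:

  row 1: 0, 0, 0, 0, 0, 0, 1
  row 2: 0, 0, 0, 1, 1, 1, 2
  row 3: 0, 0, 0, 1, 1, 2, 3
  row 4: 0, 1, 1, 2, 2, 3, 4
  row 5: 0, 1, 1, 2, 3, 4, 5
  row 6: 0, 1, 2, 3, 4, 5, 6
  row 7: 1, 2, 3, 4, 5, 6, 7

hence w(1..7) = (7, 4, 6, 2, 5, 3, 1).

5 SE-corners of the 17-cell Rothe diagram give Ess(w):

[(1, 6, 0), (3, 3, 0), (3, 5, 1), (5, 3, 1), (6, 1, 0)]


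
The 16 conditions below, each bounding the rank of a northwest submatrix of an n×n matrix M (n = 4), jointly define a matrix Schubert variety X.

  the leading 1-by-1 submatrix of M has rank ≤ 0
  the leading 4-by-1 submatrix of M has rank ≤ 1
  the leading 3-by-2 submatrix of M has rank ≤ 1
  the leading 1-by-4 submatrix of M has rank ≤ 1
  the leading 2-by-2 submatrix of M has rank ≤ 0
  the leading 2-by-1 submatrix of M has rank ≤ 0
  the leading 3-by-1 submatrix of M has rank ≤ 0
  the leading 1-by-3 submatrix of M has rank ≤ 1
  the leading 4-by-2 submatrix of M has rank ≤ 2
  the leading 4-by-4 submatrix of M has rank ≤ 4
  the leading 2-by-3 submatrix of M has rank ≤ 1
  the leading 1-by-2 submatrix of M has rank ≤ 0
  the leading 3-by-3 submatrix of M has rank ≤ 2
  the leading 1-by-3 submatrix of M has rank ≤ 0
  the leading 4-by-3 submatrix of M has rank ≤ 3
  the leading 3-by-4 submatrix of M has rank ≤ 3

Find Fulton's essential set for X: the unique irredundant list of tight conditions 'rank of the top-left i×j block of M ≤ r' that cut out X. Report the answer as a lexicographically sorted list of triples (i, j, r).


Rank table r_w(4×4) implied by the 16 constraints:

  R[1]: 0, 0, 0, 1
  R[2]: 0, 0, 1, 2
  R[3]: 0, 1, 2, 3
  R[4]: 1, 2, 3, 4

giving w = (4, 3, 2, 1) via Δ²R.

|D(w)|=6, |Ess(w)|=3:

[(1, 3, 0), (2, 2, 0), (3, 1, 0)]
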